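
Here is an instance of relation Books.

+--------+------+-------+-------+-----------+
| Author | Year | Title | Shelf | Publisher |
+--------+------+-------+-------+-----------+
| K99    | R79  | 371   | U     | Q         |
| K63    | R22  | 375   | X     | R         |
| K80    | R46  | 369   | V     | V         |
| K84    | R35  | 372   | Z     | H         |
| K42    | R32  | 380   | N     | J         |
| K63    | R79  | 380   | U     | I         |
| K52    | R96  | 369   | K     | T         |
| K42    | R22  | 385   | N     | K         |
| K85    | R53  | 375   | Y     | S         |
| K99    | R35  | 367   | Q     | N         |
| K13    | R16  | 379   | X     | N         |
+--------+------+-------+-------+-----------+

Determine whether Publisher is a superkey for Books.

No

Two distinct rows share Publisher=N, so Publisher does not determine every attribute — not a superkey.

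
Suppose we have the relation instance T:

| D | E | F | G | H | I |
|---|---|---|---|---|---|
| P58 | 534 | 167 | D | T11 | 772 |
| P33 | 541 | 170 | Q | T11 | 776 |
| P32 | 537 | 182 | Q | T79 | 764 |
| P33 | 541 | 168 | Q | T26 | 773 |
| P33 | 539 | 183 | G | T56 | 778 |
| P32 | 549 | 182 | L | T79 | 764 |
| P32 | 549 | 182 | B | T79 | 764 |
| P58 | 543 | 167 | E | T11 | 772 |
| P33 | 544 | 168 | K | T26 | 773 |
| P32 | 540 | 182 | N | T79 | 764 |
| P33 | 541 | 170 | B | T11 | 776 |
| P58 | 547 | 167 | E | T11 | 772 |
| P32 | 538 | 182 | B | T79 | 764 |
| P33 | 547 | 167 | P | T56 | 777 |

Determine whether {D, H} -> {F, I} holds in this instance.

No

(D=P58, H=T11): 3 rows → {F,I} = (167, 772), (167, 772), (167, 772) ✓
(D=P33, H=T11): 2 rows → {F,I} = (170, 776), (170, 776) ✓
(D=P32, H=T79): 5 rows → {F,I} = (182, 764), (182, 764), (182, 764), (182, 764), (182, 764) ✓
(D=P33, H=T26): 2 rows → {F,I} = (168, 773), (168, 773) ✓
(D=P33, H=T56): 2 rows → {F,I} takes values {(183, 778), (167, 777)} — violation
Two rows agree on {D, H} but differ on {F, I}, so {D, H} -> {F, I} does not hold.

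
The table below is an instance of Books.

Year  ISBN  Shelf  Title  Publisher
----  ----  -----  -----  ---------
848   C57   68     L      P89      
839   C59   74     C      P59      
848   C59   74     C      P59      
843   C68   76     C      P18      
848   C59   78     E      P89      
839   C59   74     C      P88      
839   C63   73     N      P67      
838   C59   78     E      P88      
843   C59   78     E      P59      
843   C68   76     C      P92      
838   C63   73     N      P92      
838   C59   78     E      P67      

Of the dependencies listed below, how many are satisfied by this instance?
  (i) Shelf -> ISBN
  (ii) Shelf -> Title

2

(i) Shelf -> ISBN: every LHS value maps to a single RHS value — holds.
(ii) Shelf -> Title: every LHS value maps to a single RHS value — holds.
2 of the 2 dependencies hold.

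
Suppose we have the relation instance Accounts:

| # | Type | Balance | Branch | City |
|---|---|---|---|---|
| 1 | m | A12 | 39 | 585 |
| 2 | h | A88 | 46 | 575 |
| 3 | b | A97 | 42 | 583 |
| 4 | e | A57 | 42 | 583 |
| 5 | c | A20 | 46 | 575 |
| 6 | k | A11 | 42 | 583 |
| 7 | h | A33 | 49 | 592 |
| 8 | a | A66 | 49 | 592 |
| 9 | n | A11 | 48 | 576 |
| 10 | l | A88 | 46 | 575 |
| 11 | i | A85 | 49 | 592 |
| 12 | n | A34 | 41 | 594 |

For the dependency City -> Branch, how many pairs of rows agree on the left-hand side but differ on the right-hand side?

0

City=575: all 3 rows agree on Branch — 0 pairs.
City=583: all 3 rows agree on Branch — 0 pairs.
City=592: all 3 rows agree on Branch — 0 pairs.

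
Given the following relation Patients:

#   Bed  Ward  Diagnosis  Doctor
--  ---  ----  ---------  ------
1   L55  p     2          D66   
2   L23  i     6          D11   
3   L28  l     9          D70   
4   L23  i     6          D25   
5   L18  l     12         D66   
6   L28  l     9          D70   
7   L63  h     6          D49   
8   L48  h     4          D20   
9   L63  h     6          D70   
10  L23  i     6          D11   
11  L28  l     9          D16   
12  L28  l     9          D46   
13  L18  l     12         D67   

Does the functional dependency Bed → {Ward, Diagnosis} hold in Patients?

Yes

Bed=L55: row 1 → {Ward,Diagnosis} = (p, 2) ✓
Bed=L23: rows 2, 4, 10 → {Ward,Diagnosis} = (i, 6), (i, 6), (i, 6) ✓
Bed=L28: rows 3, 6, 11, 12 → {Ward,Diagnosis} = (l, 9), (l, 9), (l, 9), (l, 9) ✓
Bed=L18: rows 5, 13 → {Ward,Diagnosis} = (l, 12), (l, 12) ✓
Bed=L63: rows 7, 9 → {Ward,Diagnosis} = (h, 6), (h, 6) ✓
Bed=L48: row 8 → {Ward,Diagnosis} = (h, 4) ✓
Every Bed value is associated with a single {Ward, Diagnosis} value, so Bed → {Ward, Diagnosis} holds.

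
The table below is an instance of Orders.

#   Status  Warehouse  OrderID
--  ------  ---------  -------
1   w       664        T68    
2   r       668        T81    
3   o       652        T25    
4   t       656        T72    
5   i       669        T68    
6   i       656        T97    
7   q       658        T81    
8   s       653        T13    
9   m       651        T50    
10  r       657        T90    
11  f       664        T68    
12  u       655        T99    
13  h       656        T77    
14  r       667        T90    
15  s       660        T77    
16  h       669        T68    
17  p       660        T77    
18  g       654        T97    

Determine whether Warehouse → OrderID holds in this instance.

No

Warehouse=664: rows 1, 11 → OrderID = T68, T68 ✓
Warehouse=668: row 2 → OrderID = T81 ✓
Warehouse=652: row 3 → OrderID = T25 ✓
Warehouse=656: rows 4, 6, 13 → OrderID takes values {T72, T97, T77} — violation
Warehouse=669: rows 5, 16 → OrderID = T68, T68 ✓
Warehouse=658: row 7 → OrderID = T81 ✓
Warehouse=653: row 8 → OrderID = T13 ✓
Warehouse=651: row 9 → OrderID = T50 ✓
Warehouse=657: row 10 → OrderID = T90 ✓
Warehouse=655: row 12 → OrderID = T99 ✓
Warehouse=667: row 14 → OrderID = T90 ✓
Warehouse=660: rows 15, 17 → OrderID = T77, T77 ✓
Warehouse=654: row 18 → OrderID = T97 ✓
Two rows agree on Warehouse but differ on OrderID, so Warehouse → OrderID does not hold.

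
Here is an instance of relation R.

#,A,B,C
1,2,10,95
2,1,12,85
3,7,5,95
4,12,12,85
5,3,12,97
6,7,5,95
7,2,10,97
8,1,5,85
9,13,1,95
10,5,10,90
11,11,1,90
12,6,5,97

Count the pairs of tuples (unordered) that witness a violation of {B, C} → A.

(B=12, C=85): violating pairs (2,4) — 1 pair.
(B=5, C=95): all 2 rows agree on A — 0 pairs.

1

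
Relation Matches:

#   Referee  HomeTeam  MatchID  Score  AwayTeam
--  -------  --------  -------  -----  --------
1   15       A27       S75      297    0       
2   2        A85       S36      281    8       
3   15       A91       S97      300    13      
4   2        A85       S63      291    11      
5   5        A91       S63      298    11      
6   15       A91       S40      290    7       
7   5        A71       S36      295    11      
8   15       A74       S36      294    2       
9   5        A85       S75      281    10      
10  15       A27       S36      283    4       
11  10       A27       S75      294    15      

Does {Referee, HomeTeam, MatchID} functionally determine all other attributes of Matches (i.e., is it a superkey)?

All 11 rows have distinct {Referee, HomeTeam, MatchID} values, so {Referee, HomeTeam, MatchID} → (all attributes) holds and {Referee, HomeTeam, MatchID} is a superkey.

Yes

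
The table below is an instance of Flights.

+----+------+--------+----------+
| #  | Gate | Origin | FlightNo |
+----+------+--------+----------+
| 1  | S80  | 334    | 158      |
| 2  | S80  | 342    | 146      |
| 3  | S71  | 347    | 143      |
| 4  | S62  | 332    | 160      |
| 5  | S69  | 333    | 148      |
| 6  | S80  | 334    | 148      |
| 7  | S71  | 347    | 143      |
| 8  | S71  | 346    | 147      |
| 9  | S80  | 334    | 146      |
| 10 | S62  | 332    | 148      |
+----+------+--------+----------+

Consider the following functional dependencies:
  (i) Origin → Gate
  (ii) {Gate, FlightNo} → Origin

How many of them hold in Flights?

1

(i) Origin → Gate: every LHS value maps to a single RHS value — holds.
(ii) {Gate, FlightNo} → Origin: (Gate=S80, FlightNo=146): rows 2, 9 → Origin takes values {342, 334} — violation — fails.
1 of the 2 dependencies holds.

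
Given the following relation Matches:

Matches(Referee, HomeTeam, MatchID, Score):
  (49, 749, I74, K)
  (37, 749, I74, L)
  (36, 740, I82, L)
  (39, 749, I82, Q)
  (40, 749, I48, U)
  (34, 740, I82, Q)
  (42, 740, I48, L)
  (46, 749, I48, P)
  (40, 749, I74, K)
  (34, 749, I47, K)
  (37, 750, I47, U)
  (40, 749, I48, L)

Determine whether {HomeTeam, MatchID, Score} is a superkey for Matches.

No

Two distinct rows share (HomeTeam=749, MatchID=I74, Score=K), so {HomeTeam, MatchID, Score} does not determine every attribute — not a superkey.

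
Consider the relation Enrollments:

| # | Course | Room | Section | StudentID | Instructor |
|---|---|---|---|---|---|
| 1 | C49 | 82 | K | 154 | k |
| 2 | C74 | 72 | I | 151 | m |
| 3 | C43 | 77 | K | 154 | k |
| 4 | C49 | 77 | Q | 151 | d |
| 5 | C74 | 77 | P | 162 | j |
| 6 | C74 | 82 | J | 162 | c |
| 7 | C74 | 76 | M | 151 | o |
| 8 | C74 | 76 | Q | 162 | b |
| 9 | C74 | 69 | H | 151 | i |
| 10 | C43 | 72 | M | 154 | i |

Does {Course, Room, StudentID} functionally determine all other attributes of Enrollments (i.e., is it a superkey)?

Yes

All 10 rows have distinct {Course, Room, StudentID} values, so {Course, Room, StudentID} → (all attributes) holds and {Course, Room, StudentID} is a superkey.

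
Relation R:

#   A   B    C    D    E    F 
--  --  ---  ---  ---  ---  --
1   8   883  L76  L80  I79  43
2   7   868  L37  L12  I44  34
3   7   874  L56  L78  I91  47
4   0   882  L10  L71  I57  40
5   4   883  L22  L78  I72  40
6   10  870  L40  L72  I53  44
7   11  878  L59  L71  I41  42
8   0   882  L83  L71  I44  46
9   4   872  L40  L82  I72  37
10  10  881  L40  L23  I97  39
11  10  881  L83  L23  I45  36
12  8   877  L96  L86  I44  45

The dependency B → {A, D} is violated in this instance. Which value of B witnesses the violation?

883

B=883: rows 1, 5 → {A,D} takes values {(8, L80), (4, L78)} — violation
B=868: row 2 → {A,D} = (7, L12) ✓
B=874: row 3 → {A,D} = (7, L78) ✓
B=882: rows 4, 8 → {A,D} = (0, L71), (0, L71) ✓
B=870: row 6 → {A,D} = (10, L72) ✓
B=878: row 7 → {A,D} = (11, L71) ✓
B=872: row 9 → {A,D} = (4, L82) ✓
B=881: rows 10, 11 → {A,D} = (10, L23), (10, L23) ✓
B=877: row 12 → {A,D} = (8, L86) ✓
The only B value with inconsistent RHS is B=883.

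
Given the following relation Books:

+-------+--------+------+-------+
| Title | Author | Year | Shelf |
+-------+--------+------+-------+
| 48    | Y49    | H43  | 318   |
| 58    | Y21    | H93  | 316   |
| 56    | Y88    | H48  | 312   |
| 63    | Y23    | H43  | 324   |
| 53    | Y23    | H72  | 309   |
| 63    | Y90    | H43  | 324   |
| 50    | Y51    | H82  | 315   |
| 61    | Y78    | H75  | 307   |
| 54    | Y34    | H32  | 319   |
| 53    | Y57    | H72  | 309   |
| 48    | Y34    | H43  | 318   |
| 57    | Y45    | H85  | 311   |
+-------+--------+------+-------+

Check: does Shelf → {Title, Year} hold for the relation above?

Yes

Shelf=318: 2 rows → {Title,Year} = (48, H43), (48, H43) ✓
Shelf=316: 1 row → {Title,Year} = (58, H93) ✓
Shelf=312: 1 row → {Title,Year} = (56, H48) ✓
Shelf=324: 2 rows → {Title,Year} = (63, H43), (63, H43) ✓
Shelf=309: 2 rows → {Title,Year} = (53, H72), (53, H72) ✓
Shelf=315: 1 row → {Title,Year} = (50, H82) ✓
Shelf=307: 1 row → {Title,Year} = (61, H75) ✓
Shelf=319: 1 row → {Title,Year} = (54, H32) ✓
Shelf=311: 1 row → {Title,Year} = (57, H85) ✓
Every Shelf value is associated with a single {Title, Year} value, so Shelf → {Title, Year} holds.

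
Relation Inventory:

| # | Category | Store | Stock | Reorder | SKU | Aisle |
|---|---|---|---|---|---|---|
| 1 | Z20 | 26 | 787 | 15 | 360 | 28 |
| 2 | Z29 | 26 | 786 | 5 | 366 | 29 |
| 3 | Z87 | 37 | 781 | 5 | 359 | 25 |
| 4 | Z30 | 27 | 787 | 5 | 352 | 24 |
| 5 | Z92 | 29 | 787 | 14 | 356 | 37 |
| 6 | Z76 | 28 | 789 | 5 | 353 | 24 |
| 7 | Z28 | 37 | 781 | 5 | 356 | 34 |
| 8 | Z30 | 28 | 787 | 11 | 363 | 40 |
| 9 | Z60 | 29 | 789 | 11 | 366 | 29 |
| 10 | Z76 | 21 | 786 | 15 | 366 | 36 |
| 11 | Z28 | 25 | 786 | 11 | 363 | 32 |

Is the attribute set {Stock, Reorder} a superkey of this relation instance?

Rows 3 and 7 have the same {Stock, Reorder} value (Stock=781, Reorder=5) but are distinct tuples, so {Stock, Reorder} does not determine every attribute — not a superkey.

No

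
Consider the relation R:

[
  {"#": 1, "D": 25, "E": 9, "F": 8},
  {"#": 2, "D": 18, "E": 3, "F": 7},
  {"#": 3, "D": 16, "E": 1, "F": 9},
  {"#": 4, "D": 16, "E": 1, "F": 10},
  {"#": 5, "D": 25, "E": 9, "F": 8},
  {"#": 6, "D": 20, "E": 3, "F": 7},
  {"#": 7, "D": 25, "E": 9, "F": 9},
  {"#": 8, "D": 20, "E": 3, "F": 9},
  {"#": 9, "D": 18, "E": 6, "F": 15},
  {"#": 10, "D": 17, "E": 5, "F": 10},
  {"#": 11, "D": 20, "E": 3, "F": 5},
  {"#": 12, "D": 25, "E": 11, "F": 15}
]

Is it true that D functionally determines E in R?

D=25: rows 1, 5, 7, 12 → E takes values {9, 11} — violation
D=18: rows 2, 9 → E takes values {3, 6} — violation
D=16: rows 3, 4 → E = 1, 1 ✓
D=20: rows 6, 8, 11 → E = 3, 3, 3 ✓
D=17: row 10 → E = 5 ✓
Two rows agree on D but differ on E, so D -> E does not hold.

No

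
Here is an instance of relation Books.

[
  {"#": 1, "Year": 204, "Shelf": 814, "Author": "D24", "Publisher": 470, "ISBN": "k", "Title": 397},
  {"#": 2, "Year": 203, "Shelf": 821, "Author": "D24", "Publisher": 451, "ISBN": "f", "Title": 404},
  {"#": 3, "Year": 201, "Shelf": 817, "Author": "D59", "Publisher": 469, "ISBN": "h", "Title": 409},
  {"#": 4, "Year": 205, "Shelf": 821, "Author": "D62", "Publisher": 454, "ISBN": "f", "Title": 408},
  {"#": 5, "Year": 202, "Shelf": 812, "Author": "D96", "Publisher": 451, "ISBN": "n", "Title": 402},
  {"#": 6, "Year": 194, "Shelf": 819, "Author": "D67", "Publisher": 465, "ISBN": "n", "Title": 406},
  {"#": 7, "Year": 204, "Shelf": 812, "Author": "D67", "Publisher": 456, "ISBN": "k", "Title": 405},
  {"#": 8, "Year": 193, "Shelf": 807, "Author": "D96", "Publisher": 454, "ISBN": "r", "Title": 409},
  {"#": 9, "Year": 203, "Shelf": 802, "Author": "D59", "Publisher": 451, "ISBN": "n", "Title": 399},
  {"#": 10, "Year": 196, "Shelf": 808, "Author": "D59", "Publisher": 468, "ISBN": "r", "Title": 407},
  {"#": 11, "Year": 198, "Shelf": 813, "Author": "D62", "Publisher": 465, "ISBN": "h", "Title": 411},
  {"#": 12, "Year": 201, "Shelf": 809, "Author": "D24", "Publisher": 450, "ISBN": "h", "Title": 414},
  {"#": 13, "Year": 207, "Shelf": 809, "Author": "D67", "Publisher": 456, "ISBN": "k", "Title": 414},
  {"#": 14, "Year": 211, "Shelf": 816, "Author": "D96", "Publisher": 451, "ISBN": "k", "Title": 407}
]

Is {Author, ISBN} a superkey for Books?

Rows 7 and 13 have the same {Author, ISBN} value (Author=D67, ISBN=k) but are distinct tuples, so {Author, ISBN} does not determine every attribute — not a superkey.

No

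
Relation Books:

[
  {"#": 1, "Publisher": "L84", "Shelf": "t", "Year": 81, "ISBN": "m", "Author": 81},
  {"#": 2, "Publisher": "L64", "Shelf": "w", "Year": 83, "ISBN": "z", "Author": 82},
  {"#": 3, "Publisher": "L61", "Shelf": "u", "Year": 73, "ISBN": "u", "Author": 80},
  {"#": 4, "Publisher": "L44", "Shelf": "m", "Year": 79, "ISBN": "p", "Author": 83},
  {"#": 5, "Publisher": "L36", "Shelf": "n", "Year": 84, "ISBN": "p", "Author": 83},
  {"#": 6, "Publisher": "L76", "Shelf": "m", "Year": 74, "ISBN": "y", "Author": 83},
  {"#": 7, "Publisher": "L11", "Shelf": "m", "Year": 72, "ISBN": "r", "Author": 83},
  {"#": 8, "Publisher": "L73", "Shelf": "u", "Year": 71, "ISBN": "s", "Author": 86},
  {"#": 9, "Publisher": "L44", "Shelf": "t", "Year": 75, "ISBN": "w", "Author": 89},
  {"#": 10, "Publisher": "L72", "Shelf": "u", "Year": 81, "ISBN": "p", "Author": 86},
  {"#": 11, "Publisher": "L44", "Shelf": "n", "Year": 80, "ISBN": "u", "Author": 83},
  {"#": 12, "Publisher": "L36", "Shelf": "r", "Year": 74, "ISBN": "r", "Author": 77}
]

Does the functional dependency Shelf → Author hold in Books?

No

Shelf=t: rows 1, 9 → Author takes values {81, 89} — violation
Shelf=w: row 2 → Author = 82 ✓
Shelf=u: rows 3, 8, 10 → Author takes values {80, 86} — violation
Shelf=m: rows 4, 6, 7 → Author = 83, 83, 83 ✓
Shelf=n: rows 5, 11 → Author = 83, 83 ✓
Shelf=r: row 12 → Author = 77 ✓
Two rows agree on Shelf but differ on Author, so Shelf → Author does not hold.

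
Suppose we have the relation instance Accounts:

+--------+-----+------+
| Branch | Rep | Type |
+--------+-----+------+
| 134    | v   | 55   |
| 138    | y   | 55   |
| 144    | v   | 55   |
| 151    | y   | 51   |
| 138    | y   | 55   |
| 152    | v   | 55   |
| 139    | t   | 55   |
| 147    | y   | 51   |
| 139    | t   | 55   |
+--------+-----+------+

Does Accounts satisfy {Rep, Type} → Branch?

No

(Rep=v, Type=55): 3 rows → Branch takes values {134, 144, 152} — violation
(Rep=y, Type=55): 2 rows → Branch = 138, 138 ✓
(Rep=y, Type=51): 2 rows → Branch takes values {151, 147} — violation
(Rep=t, Type=55): 2 rows → Branch = 139, 139 ✓
Two rows agree on {Rep, Type} but differ on Branch, so {Rep, Type} → Branch does not hold.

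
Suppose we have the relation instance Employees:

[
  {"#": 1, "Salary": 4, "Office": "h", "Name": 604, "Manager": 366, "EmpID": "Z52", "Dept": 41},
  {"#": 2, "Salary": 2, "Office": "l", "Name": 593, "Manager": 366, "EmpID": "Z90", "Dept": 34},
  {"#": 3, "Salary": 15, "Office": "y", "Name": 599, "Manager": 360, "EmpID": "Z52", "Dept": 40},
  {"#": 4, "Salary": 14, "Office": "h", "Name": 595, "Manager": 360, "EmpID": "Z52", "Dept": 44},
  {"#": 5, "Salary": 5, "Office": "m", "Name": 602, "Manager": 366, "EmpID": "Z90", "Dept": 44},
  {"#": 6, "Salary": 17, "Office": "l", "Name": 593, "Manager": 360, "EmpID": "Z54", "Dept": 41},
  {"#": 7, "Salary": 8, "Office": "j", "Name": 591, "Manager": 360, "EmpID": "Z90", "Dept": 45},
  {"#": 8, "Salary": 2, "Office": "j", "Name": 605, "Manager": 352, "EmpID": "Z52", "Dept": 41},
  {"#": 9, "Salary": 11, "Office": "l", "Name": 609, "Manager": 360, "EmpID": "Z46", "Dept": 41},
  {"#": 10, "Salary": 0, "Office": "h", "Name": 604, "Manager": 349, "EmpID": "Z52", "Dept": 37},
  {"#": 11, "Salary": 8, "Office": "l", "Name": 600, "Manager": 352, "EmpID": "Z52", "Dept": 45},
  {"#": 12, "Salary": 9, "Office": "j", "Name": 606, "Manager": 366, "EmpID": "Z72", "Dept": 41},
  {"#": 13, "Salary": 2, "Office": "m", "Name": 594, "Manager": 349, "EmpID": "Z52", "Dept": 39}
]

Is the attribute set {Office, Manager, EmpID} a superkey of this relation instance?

All 13 rows have distinct {Office, Manager, EmpID} values, so {Office, Manager, EmpID} → (all attributes) holds and {Office, Manager, EmpID} is a superkey.

Yes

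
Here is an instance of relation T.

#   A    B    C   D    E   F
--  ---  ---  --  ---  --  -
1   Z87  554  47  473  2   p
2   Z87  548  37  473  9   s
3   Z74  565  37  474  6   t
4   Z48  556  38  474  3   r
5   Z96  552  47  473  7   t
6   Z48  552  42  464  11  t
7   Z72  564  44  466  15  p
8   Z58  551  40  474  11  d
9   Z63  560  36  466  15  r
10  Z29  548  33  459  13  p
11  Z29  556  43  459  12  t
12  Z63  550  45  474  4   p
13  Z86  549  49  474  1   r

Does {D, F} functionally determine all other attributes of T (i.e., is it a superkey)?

Rows 4 and 13 have the same {D, F} value (D=474, F=r) but are distinct tuples, so {D, F} does not determine every attribute — not a superkey.

No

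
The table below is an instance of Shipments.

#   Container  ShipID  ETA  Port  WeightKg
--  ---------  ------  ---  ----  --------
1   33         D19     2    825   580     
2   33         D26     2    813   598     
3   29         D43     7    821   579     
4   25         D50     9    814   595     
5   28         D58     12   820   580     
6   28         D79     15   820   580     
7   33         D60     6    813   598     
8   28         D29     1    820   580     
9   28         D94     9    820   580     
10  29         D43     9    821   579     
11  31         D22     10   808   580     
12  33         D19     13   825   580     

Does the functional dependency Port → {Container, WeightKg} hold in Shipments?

Port=825: rows 1, 12 → {Container,WeightKg} = (33, 580), (33, 580) ✓
Port=813: rows 2, 7 → {Container,WeightKg} = (33, 598), (33, 598) ✓
Port=821: rows 3, 10 → {Container,WeightKg} = (29, 579), (29, 579) ✓
Port=814: row 4 → {Container,WeightKg} = (25, 595) ✓
Port=820: rows 5, 6, 8, 9 → {Container,WeightKg} = (28, 580), (28, 580), (28, 580), (28, 580) ✓
Port=808: row 11 → {Container,WeightKg} = (31, 580) ✓
Every Port value is associated with a single {Container, WeightKg} value, so Port → {Container, WeightKg} holds.

Yes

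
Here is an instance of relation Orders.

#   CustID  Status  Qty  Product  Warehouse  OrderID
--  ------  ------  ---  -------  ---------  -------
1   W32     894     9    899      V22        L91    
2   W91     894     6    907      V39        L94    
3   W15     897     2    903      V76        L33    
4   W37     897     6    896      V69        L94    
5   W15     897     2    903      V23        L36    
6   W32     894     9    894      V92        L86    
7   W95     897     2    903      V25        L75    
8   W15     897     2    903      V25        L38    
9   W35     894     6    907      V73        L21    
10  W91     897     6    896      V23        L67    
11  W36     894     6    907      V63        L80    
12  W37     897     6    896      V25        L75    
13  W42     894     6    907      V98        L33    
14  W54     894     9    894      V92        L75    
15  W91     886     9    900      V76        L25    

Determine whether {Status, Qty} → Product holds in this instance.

No

(Status=894, Qty=9): rows 1, 6, 14 → Product takes values {899, 894} — violation
(Status=894, Qty=6): rows 2, 9, 11, 13 → Product = 907, 907, 907, 907 ✓
(Status=897, Qty=2): rows 3, 5, 7, 8 → Product = 903, 903, 903, 903 ✓
(Status=897, Qty=6): rows 4, 10, 12 → Product = 896, 896, 896 ✓
(Status=886, Qty=9): row 15 → Product = 900 ✓
Two rows agree on {Status, Qty} but differ on Product, so {Status, Qty} → Product does not hold.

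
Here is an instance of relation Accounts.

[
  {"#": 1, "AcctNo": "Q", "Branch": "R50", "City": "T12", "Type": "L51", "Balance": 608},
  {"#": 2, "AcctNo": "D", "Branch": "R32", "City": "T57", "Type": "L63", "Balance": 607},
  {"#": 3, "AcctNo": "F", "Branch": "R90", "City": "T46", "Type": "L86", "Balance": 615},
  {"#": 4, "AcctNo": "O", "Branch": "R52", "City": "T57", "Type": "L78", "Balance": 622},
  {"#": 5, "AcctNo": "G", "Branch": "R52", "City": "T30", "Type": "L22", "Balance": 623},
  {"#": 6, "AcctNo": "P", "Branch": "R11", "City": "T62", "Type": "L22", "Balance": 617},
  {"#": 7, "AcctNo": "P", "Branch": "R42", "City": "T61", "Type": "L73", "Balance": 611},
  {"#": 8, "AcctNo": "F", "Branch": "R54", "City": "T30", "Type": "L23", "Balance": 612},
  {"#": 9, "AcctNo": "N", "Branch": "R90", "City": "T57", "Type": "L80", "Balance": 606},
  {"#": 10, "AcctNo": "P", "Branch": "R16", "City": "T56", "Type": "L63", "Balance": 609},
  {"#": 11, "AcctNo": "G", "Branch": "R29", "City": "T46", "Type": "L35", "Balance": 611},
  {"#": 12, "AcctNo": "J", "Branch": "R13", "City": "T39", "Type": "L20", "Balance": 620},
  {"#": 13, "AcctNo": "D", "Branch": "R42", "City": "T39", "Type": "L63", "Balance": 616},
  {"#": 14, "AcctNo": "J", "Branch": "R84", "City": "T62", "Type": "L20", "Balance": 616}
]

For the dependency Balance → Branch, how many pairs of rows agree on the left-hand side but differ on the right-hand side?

2

Balance=611: violating pairs (7,11) — 1 pair.
Balance=616: violating pairs (13,14) — 1 pair.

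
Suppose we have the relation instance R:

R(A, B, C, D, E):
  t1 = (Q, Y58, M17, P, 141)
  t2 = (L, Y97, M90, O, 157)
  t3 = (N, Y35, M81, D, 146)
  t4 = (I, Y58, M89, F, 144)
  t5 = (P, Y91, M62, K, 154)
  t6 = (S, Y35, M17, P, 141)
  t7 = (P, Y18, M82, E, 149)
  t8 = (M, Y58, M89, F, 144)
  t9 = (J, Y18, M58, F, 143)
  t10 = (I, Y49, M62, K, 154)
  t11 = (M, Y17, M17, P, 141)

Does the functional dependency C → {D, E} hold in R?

Yes

C=M17: rows 1, 6, 11 → {D,E} = (P, 141), (P, 141), (P, 141) ✓
C=M90: row 2 → {D,E} = (O, 157) ✓
C=M81: row 3 → {D,E} = (D, 146) ✓
C=M89: rows 4, 8 → {D,E} = (F, 144), (F, 144) ✓
C=M62: rows 5, 10 → {D,E} = (K, 154), (K, 154) ✓
C=M82: row 7 → {D,E} = (E, 149) ✓
C=M58: row 9 → {D,E} = (F, 143) ✓
Every C value is associated with a single {D, E} value, so C → {D, E} holds.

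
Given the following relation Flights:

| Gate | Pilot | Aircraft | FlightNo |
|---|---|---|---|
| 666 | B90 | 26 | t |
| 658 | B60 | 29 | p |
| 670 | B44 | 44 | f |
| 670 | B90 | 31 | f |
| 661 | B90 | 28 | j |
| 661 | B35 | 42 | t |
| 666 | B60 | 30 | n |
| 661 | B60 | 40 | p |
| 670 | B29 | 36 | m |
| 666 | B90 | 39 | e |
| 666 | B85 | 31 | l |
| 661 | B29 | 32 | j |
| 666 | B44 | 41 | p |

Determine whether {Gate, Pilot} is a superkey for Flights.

Two distinct rows share (Gate=666, Pilot=B90), so {Gate, Pilot} does not determine every attribute — not a superkey.

No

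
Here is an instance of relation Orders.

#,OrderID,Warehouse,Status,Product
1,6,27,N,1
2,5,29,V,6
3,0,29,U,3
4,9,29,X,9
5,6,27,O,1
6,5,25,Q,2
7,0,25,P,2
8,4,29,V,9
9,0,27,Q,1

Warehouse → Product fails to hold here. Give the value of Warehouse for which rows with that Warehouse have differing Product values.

Warehouse=27: rows 1, 5, 9 → Product = 1, 1, 1 ✓
Warehouse=29: rows 2, 3, 4, 8 → Product takes values {6, 3, 9} — violation
Warehouse=25: rows 6, 7 → Product = 2, 2 ✓
The only Warehouse value with inconsistent Product is Warehouse=29.

29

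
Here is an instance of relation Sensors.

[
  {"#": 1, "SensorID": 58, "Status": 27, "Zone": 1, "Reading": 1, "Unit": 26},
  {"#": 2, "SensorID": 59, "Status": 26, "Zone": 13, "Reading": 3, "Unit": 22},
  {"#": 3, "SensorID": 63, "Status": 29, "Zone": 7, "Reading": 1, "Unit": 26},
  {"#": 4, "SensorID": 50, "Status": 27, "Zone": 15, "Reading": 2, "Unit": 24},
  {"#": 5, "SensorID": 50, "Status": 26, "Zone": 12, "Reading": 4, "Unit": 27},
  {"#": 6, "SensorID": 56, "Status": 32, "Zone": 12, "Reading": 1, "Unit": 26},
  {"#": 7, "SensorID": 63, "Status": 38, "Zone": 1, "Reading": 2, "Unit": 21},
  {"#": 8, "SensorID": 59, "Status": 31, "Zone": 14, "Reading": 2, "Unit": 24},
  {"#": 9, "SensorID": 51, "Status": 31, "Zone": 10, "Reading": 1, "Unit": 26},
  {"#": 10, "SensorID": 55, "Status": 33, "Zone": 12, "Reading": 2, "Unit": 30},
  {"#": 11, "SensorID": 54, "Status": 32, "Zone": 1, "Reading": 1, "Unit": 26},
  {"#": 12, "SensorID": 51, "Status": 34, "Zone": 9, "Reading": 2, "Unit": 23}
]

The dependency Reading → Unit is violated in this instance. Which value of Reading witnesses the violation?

2

Reading=1: rows 1, 3, 6, 9, 11 → Unit = 26, 26, 26, 26, 26 ✓
Reading=3: row 2 → Unit = 22 ✓
Reading=2: rows 4, 7, 8, 10, 12 → Unit takes values {24, 21, 30, 23} — violation
Reading=4: row 5 → Unit = 27 ✓
The only Reading value with inconsistent Unit is Reading=2.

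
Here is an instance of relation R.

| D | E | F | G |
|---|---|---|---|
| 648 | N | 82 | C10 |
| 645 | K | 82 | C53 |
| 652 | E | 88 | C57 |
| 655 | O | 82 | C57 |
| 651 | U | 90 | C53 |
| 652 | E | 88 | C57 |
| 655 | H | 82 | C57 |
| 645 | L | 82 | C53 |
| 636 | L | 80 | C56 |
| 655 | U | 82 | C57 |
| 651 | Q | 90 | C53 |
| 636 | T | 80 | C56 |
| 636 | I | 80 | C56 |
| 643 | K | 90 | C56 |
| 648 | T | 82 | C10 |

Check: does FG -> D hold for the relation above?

(F=82, G=C10): 2 rows → D = 648, 648 ✓
(F=82, G=C53): 2 rows → D = 645, 645 ✓
(F=88, G=C57): 2 rows → D = 652, 652 ✓
(F=82, G=C57): 3 rows → D = 655, 655, 655 ✓
(F=90, G=C53): 2 rows → D = 651, 651 ✓
(F=80, G=C56): 3 rows → D = 636, 636, 636 ✓
(F=90, G=C56): 1 row → D = 643 ✓
Every FG value is associated with a single D value, so FG -> D holds.

Yes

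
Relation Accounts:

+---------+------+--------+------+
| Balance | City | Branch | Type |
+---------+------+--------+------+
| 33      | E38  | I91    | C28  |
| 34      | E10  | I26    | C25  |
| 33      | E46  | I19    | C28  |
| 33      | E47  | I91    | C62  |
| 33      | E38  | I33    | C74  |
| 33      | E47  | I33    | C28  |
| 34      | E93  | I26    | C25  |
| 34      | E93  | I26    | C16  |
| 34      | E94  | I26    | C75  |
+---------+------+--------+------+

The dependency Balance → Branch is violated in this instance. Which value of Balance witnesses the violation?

Balance=33: 5 rows → Branch takes values {I91, I19, I33} — violation
Balance=34: 4 rows → Branch = I26, I26, I26, I26 ✓
The only Balance value with inconsistent Branch is Balance=33.

33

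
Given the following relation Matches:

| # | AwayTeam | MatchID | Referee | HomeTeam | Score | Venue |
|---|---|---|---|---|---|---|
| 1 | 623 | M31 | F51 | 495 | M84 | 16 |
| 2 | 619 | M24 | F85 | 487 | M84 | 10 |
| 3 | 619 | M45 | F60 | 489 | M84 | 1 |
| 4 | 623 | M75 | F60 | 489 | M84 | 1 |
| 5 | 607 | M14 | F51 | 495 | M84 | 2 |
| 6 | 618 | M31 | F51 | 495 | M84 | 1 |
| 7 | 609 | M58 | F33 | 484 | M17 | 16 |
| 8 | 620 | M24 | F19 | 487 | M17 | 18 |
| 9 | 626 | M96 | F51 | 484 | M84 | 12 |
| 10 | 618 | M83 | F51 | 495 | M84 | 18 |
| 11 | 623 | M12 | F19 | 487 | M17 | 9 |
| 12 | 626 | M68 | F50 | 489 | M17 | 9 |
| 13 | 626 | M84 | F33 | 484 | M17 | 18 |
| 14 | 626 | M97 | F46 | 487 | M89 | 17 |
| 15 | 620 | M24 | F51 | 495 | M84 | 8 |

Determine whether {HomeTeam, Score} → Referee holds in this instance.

Yes

(HomeTeam=495, Score=M84): rows 1, 5, 6, 10, 15 → Referee = F51, F51, F51, F51, F51 ✓
(HomeTeam=487, Score=M84): row 2 → Referee = F85 ✓
(HomeTeam=489, Score=M84): rows 3, 4 → Referee = F60, F60 ✓
(HomeTeam=484, Score=M17): rows 7, 13 → Referee = F33, F33 ✓
(HomeTeam=487, Score=M17): rows 8, 11 → Referee = F19, F19 ✓
(HomeTeam=484, Score=M84): row 9 → Referee = F51 ✓
(HomeTeam=489, Score=M17): row 12 → Referee = F50 ✓
(HomeTeam=487, Score=M89): row 14 → Referee = F46 ✓
Every {HomeTeam, Score} value is associated with a single Referee value, so {HomeTeam, Score} → Referee holds.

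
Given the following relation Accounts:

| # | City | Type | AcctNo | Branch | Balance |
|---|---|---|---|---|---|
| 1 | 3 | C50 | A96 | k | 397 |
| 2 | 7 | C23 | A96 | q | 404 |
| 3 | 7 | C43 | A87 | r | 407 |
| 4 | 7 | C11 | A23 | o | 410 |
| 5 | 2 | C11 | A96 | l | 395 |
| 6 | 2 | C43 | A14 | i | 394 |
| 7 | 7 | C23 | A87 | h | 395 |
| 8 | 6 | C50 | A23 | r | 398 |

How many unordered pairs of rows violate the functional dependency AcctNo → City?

4

AcctNo=A96: violating pairs (1,2), (1,5), (2,5) — 3 pairs.
AcctNo=A87: all 2 rows agree on City — 0 pairs.
AcctNo=A23: violating pairs (4,8) — 1 pair.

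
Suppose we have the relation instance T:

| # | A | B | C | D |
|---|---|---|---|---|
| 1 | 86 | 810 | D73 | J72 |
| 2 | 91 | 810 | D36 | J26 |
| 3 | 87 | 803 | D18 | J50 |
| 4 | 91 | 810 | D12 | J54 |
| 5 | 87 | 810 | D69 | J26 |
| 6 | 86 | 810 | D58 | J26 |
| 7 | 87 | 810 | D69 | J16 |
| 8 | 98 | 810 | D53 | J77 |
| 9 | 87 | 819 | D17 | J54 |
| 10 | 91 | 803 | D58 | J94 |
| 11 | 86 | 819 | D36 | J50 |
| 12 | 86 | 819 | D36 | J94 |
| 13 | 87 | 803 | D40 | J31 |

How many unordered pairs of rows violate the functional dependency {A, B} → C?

3

(A=86, B=810): violating pairs (1,6) — 1 pair.
(A=91, B=810): violating pairs (2,4) — 1 pair.
(A=87, B=803): violating pairs (3,13) — 1 pair.
(A=87, B=810): all 2 rows agree on C — 0 pairs.
(A=86, B=819): all 2 rows agree on C — 0 pairs.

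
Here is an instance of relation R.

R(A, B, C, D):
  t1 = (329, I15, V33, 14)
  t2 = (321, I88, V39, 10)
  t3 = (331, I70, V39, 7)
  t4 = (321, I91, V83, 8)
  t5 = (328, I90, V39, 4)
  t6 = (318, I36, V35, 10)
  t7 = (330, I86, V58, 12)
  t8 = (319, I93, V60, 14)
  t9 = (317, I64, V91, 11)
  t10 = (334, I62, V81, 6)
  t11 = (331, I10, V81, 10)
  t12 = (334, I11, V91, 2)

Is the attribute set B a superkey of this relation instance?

Yes

All 12 rows have distinct B values, so B → (all attributes) holds and B is a superkey.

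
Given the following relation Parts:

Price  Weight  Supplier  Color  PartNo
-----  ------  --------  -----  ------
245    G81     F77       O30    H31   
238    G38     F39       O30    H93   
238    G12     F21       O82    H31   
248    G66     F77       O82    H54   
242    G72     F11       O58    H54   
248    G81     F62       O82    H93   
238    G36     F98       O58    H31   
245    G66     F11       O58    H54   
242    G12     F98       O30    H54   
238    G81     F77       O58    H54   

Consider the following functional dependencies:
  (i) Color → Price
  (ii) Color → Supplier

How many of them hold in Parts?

0

(i) Color → Price: Color=O30: 3 rows → Price takes values {245, 238, 242} — violation; Color=O82: 3 rows → Price takes values {238, 248} — violation; Color=O58: 4 rows → Price takes values {242, 238, 245} — violation — fails.
(ii) Color → Supplier: Color=O30: 3 rows → Supplier takes values {F77, F39, F98} — violation; Color=O82: 3 rows → Supplier takes values {F21, F77, F62} — violation; Color=O58: 4 rows → Supplier takes values {F11, F98, F77} — violation — fails.
None of the 2 dependencies hold.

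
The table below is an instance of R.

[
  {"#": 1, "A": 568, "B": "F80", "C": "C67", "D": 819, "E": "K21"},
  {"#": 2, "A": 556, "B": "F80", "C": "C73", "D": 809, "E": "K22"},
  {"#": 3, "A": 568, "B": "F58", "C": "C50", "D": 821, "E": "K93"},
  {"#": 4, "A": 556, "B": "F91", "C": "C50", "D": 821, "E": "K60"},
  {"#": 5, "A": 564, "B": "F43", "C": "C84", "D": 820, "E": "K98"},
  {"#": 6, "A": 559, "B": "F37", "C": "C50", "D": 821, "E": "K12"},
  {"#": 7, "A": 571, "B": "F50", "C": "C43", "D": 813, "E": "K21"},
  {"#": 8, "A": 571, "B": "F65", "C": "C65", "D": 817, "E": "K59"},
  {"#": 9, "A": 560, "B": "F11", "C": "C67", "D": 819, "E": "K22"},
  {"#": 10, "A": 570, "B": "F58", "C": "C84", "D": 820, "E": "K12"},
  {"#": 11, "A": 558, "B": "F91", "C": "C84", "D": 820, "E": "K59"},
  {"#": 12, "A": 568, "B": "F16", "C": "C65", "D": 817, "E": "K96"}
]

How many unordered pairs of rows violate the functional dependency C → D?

0

C=C67: all 2 rows agree on D — 0 pairs.
C=C50: all 3 rows agree on D — 0 pairs.
C=C84: all 3 rows agree on D — 0 pairs.
C=C65: all 2 rows agree on D — 0 pairs.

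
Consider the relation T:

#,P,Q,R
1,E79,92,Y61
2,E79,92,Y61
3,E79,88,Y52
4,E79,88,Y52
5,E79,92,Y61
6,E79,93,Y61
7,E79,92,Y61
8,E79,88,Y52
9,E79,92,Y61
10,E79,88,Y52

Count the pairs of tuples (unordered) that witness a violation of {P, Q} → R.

(P=E79, Q=92): all 5 rows agree on R — 0 pairs.
(P=E79, Q=88): all 4 rows agree on R — 0 pairs.

0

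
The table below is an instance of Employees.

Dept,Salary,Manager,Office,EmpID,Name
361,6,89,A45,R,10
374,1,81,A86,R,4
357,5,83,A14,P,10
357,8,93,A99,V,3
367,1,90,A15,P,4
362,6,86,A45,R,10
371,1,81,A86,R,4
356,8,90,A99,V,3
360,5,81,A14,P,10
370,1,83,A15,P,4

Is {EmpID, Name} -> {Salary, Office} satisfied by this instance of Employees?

(EmpID=R, Name=10): 2 rows → {Salary,Office} = (6, A45), (6, A45) ✓
(EmpID=R, Name=4): 2 rows → {Salary,Office} = (1, A86), (1, A86) ✓
(EmpID=P, Name=10): 2 rows → {Salary,Office} = (5, A14), (5, A14) ✓
(EmpID=V, Name=3): 2 rows → {Salary,Office} = (8, A99), (8, A99) ✓
(EmpID=P, Name=4): 2 rows → {Salary,Office} = (1, A15), (1, A15) ✓
Every {EmpID, Name} value is associated with a single {Salary, Office} value, so {EmpID, Name} -> {Salary, Office} holds.

Yes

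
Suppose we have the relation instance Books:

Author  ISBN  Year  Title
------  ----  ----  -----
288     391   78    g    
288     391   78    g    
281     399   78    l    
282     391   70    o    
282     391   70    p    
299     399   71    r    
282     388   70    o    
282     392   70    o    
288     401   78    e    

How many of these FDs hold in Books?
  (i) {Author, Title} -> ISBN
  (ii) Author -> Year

(i) {Author, Title} -> ISBN: (Author=282, Title=o): 3 rows → ISBN takes values {391, 388, 392} — violation — fails.
(ii) Author -> Year: every LHS value maps to a single RHS value — holds.
1 of the 2 dependencies holds.

1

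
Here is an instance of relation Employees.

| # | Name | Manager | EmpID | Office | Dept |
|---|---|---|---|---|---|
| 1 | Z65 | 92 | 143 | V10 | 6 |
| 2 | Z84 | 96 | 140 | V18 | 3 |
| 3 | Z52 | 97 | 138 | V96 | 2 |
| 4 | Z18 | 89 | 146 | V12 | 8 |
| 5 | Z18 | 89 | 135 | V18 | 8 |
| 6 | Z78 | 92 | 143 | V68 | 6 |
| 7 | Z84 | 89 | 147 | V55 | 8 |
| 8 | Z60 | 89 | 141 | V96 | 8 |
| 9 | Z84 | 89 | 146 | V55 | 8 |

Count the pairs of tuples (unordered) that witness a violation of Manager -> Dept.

Manager=92: all 2 rows agree on Dept — 0 pairs.
Manager=89: all 5 rows agree on Dept — 0 pairs.

0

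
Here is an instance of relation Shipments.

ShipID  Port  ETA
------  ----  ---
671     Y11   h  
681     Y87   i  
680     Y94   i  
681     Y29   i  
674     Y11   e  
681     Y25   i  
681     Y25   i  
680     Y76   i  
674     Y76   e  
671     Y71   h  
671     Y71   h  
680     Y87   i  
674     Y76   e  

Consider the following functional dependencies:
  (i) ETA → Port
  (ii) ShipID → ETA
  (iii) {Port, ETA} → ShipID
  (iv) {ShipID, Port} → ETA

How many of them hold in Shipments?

(i) ETA → Port: ETA=h: 3 rows → Port takes values {Y11, Y71} — violation; ETA=i: 7 rows → Port takes values {Y87, Y94, Y29, Y25, Y76} — violation; ETA=e: 3 rows → Port takes values {Y11, Y76} — violation — fails.
(ii) ShipID → ETA: every LHS value maps to a single RHS value — holds.
(iii) {Port, ETA} → ShipID: (Port=Y87, ETA=i): 2 rows → ShipID takes values {681, 680} — violation — fails.
(iv) {ShipID, Port} → ETA: every LHS value maps to a single RHS value — holds.
2 of the 4 dependencies hold.

2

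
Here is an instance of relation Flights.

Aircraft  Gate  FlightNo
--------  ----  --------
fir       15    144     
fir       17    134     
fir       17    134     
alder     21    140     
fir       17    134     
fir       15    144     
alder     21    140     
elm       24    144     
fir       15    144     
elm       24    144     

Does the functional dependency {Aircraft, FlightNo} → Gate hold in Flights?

Yes

(Aircraft=fir, FlightNo=144): 3 rows → Gate = 15, 15, 15 ✓
(Aircraft=fir, FlightNo=134): 3 rows → Gate = 17, 17, 17 ✓
(Aircraft=alder, FlightNo=140): 2 rows → Gate = 21, 21 ✓
(Aircraft=elm, FlightNo=144): 2 rows → Gate = 24, 24 ✓
Every {Aircraft, FlightNo} value is associated with a single Gate value, so {Aircraft, FlightNo} → Gate holds.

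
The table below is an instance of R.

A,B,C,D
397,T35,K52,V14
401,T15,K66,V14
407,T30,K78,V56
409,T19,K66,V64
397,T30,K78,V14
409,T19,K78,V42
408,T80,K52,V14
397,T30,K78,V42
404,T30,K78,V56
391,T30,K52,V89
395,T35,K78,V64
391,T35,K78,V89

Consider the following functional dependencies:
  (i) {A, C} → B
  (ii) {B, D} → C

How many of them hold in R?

(i) {A, C} → B: every LHS value maps to a single RHS value — holds.
(ii) {B, D} → C: every LHS value maps to a single RHS value — holds.
2 of the 2 dependencies hold.

2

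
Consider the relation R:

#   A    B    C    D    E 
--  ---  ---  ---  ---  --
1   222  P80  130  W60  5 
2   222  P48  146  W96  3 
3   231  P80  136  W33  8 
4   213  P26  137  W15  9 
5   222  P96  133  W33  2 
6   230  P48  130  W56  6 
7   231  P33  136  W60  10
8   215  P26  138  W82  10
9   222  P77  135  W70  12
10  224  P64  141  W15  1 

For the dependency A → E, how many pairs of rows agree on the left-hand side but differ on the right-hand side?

7

A=222: violating pairs (1,2), (1,5), (1,9), (2,5), (2,9), (5,9) — 6 pairs.
A=231: violating pairs (3,7) — 1 pair.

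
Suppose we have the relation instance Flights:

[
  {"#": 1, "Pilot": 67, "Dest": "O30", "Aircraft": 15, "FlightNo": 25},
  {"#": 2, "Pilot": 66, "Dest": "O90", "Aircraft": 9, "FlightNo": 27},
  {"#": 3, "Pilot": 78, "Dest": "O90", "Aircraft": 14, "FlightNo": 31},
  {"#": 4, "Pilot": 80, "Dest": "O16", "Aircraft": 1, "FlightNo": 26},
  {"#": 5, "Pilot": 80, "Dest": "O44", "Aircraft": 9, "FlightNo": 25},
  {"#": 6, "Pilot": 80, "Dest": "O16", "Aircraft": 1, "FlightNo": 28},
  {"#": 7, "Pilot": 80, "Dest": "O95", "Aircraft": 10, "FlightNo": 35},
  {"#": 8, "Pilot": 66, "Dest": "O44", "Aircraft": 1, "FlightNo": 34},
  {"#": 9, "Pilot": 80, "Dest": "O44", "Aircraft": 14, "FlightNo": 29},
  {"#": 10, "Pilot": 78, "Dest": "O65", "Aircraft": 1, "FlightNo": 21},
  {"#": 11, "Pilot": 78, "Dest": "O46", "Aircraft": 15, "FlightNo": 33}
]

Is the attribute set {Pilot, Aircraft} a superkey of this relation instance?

No

Rows 4 and 6 have the same {Pilot, Aircraft} value (Pilot=80, Aircraft=1) but are distinct tuples, so {Pilot, Aircraft} does not determine every attribute — not a superkey.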